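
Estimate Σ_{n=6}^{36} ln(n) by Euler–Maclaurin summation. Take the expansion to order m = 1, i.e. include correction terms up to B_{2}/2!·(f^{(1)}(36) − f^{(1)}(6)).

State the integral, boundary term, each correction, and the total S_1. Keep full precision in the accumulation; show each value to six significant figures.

∫_6^36 ln(x) dx evaluates to 88.2561.
Endpoint term: (f(6) + f(36))/2 = (1.79176 + 3.58352)/2 = 2.68764.
Running total after boundary: 90.9438.
Correction k=1: B_{2}/2! · (f^{(1)}(36) − f^{(1)}(6)) = 1/12 · (0.0277778 − 0.166667) = -0.0115741.

S_1 ≈ 90.9322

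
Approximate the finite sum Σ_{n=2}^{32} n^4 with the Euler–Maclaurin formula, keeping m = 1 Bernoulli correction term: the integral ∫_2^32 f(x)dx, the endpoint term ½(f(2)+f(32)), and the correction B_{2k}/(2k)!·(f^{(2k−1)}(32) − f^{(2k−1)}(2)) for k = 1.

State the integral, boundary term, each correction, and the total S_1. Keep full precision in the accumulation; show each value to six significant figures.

S_1 ≈ 7.24610e+06

The integral term ∫_2^32 x^4 dx = 6.71088e+06.
Boundary: ½(f(2) + f(32)) = ½(16.0000 + 1.04858e+06) = 524296.
Running total after boundary: 7.23518e+06.
Correction k=1: B_{2}/2! · (f^{(1)}(32) − f^{(1)}(2)) = 1/12 · (131072 − 32.0000) = 10920.0.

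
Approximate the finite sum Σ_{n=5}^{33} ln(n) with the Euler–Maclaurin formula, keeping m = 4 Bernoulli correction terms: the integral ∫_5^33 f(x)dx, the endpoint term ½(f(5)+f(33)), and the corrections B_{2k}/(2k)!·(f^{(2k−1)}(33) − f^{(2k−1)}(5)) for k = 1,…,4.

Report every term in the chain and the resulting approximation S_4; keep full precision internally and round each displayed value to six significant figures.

S_4 ≈ 81.8764

∫_5^33 ln(x) dx evaluates to 79.3376.
½[f(5) + f(33)] = ½[1.60944 + 3.49651] = 2.55297.
Integral + boundary = 81.8905.
Correction k=1: B_{2}/2! · (f^{(1)}(33) − f^{(1)}(5)) = 1/12 · (0.0303030 − 0.200000) = -0.0141414.
After k=1: 81.8764.
Correction k=2: B_{4}/4! · (f^{(3)}(33) − f^{(3)}(5)) = −1/720 · (5.56529e-05 − 0.0160000) = 2.21449e-05.
After k=2: 81.8764.
Correction k=3: B_{6}/6! · (f^{(5)}(33) − f^{(5)}(5)) = 1/30240 · (6.13256e-07 − 0.00768000) = -2.53948e-07.
After k=3: 81.8764.
Correction k=4: B_{8}/8! · (f^{(7)}(33) − f^{(7)}(5)) = −1/1209600 · (1.68941e-08 − 0.00921600) = 7.61903e-09.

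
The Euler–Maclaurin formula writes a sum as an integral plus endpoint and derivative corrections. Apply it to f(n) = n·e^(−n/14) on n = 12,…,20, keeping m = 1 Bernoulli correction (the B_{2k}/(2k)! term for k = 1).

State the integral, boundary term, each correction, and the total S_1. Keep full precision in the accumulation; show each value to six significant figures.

∫_12^20 x·e^(−x/14) dx evaluates to 40.3978.
Endpoint term: (f(12) + f(20))/2 = (5.09247 + 4.79302)/2 = 4.94275.
Running total after boundary: 45.3406.
Correction k=1: B_{2}/2! · (f^{(1)}(20) − f^{(1)}(12)) = 1/12 · (-0.102708 − 0.0606247) = -0.0136110.

S_1 ≈ 45.3270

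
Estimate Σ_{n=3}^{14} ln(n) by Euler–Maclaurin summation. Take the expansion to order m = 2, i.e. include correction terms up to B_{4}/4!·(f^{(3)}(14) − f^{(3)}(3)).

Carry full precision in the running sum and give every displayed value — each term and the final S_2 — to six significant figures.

S_2 ≈ 24.4981

Integral: ∫_3^14 ln(x) dx = 22.6510.
Boundary: ½(f(3) + f(14)) = ½(1.09861 + 2.63906) = 1.86883.
Integral + boundary = 24.5198.
Order-1 term: 1/12 · (0.0714286 − 0.333333) = -0.0218254.
Running total after k=1: 24.4980.
Order-2 term: −1/720 · (0.000728863 − 0.0740741) = 0.000101868.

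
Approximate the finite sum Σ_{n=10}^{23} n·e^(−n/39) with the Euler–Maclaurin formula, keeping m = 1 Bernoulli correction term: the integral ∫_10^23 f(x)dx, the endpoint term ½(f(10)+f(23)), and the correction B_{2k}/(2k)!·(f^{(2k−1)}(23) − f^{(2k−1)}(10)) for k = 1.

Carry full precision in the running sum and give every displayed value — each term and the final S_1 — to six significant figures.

Integral: ∫_10^23 x·e^(−x/39) dx = 138.071.
Boundary: ½(f(10) + f(23)) = ½(7.73824 + 12.7528) = 10.2455.
So far: 148.317.
Correction k=1: B_{2}/2! · (f^{(1)}(23) − f^{(1)}(10)) = 1/12 · (0.227475 − 0.575408) = -0.0289944.

S_1 ≈ 148.288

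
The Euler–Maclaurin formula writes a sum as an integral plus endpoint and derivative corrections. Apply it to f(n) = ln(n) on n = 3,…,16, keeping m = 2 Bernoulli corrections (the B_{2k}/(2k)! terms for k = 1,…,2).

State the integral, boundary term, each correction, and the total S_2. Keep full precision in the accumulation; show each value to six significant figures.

The integral term ∫_3^16 ln(x) dx = 28.0656.
½[f(3) + f(16)] = ½[1.09861 + 2.77259] = 1.93560.
So far: 30.0012.
k=1: B_{2}/(2)! × [f^{(1)}(16) − f^{(1)}(3)] = 1/12 × (0.0625000 − 0.333333) = -0.0225694.
Partial sum through k=1: 29.9786.
k=2: B_{4}/(4)! × [f^{(3)}(16) − f^{(3)}(3)] = −1/720 × (0.000488281 − 0.0740741) = 0.000102202.

S_2 ≈ 29.9787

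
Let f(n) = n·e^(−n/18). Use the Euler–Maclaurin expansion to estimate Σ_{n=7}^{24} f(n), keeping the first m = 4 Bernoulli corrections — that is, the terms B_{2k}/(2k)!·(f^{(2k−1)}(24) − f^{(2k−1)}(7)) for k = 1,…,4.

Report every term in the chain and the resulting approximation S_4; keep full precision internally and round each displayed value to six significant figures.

Integral: ∫_7^24 x·e^(−x/18) dx = 105.735.
Boundary: ½(f(7) + f(24)) = ½(4.74467 + 6.32633) = 5.53550.
Running total after boundary: 111.270.
Correction k=1: B_{2}/2! · (f^{(1)}(24) − f^{(1)}(7)) = 1/12 · (-0.0878657 − 0.414217) = -0.0418402.
After k=1: 111.229.
Correction k=2: B_{4}/4! · (f^{(3)}(24) − f^{(3)}(7)) = −1/720 · (0.00135595 − 0.00546246) = 5.70348e-06.
After k=2: 111.229.
Correction k=3: B_{6}/6! · (f^{(5)}(24) − f^{(5)}(7)) = 1/30240 · (9.20708e-06 − 2.97730e-05) = -6.80091e-10.
After k=3: 111.229.
Correction k=4: B_{8}/8! · (f^{(7)}(24) − f^{(7)}(7)) = −1/1209600 · (4.39171e-08 − 1.31749e-07) = 7.26123e-14.

S_4 ≈ 111.229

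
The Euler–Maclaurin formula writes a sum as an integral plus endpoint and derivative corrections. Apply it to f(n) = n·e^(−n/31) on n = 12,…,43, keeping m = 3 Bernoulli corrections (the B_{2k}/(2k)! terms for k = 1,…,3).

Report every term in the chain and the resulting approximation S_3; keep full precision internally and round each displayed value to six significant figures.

S_3 ≈ 341.503

The integral term ∫_12^43 x·e^(−x/31) dx = 332.101.
Endpoint term: (f(12) + f(43))/2 = (8.14830 + 10.7414)/2 = 9.44484.
So far: 341.546.
Order-1 term: 1/12 · (-0.0966966 − 0.416177) = -0.0427395.
Partial sum through k=1: 341.503.
Order-2 term: −1/720 · (0.000419253 − 0.00184623) = 1.98191e-06.
Partial sum through k=2: 341.503.
Order-3 term: 1/30240 · (9.77240e-07 − 3.39167e-06) = -7.98423e-11.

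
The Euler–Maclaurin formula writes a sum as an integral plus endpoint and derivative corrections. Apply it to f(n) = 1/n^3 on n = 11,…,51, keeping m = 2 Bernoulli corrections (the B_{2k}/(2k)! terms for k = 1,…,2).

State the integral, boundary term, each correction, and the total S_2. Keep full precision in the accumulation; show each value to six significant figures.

The integral term ∫_11^51 1/x^3 dx = 0.00394000.
½[f(11) + f(51)] = ½[0.000751315 + 7.53858e-06] = 0.000379427.
Running total after boundary: 0.00431942.
k=1: B_{2}/(2)! × [f^{(1)}(51) − f^{(1)}(11)] = 1/12 × (-4.43446e-07 − (-0.000204904)) = 1.70384e-05.
Running total after k=1: 0.00433646.
k=2: B_{4}/(4)! × [f^{(3)}(51) − f^{(3)}(11)] = −1/720 × (-3.40981e-09 − (-3.38684e-05)) = -4.70348e-08.

S_2 ≈ 0.00433642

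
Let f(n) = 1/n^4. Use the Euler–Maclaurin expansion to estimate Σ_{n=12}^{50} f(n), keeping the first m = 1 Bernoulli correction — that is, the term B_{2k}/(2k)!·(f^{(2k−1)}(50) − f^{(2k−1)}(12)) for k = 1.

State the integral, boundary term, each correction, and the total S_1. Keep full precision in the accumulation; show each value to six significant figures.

S_1 ≈ 0.000215766

The integral term ∫_12^50 1/x^4 dx = 0.000190235.
½[f(12) + f(50)] = ½[4.82253e-05 + 1.60000e-07] = 2.41927e-05.
Running total after boundary: 0.000214427.
k=1: B_{2}/(2)! × [f^{(1)}(50) − f^{(1)}(12)] = 1/12 × (-1.28000e-08 − (-1.60751e-05)) = 1.33853e-06.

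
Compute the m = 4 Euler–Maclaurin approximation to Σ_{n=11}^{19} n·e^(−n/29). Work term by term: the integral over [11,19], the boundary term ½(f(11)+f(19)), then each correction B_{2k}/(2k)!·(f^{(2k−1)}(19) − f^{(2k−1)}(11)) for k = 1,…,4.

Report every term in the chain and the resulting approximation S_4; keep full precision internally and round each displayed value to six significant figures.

S_4 ≈ 79.5650

Integral: ∫_11^19 x·e^(−x/29) dx = 70.8878.
½[f(11) + f(19)] = ½[7.52767 + 9.86770] = 8.69768.
So far: 79.5855.
Order-1 term: 1/12 · (0.179087 − 0.424759) = -0.0204726.
Running total after k=1: 79.5650.
Order-2 term: −1/720 · (0.00144803 − 0.00213249) = 9.50642e-07.
Running total after k=2: 79.5650.
Order-3 term: 1/30240 · (3.19038e-06 − 4.47077e-06) = -4.23409e-11.
Running total after k=3: 79.5650.
Order-4 term: −1/1209600 · (5.53980e-09 − 7.61698e-09) = 1.71725e-15.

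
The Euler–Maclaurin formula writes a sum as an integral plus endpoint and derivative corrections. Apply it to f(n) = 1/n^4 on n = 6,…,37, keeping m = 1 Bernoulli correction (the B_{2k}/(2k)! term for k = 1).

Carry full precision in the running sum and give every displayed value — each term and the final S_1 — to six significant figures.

S_1 ≈ 0.00196556

The integral term ∫_6^37 1/x^4 dx = 0.00153663.
Endpoint term: (f(6) + f(37))/2 = (0.000771605 + 5.33572e-07)/2 = 0.000386069.
So far: 0.00192270.
k=1: B_{2}/(2)! × [f^{(1)}(37) − f^{(1)}(6)] = 1/12 × (-5.76835e-08 − (-0.000514403)) = 4.28621e-05.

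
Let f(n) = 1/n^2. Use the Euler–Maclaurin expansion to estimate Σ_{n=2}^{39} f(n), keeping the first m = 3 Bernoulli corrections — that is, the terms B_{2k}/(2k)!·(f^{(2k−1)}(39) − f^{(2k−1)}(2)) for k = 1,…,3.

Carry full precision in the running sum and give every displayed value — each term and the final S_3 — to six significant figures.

The integral term ∫_2^39 1/x^2 dx = 0.474359.
Boundary: ½(f(2) + f(39)) = ½(0.250000 + 0.000657462) = 0.125329.
Integral + boundary = 0.599688.
Correction k=1: B_{2}/2! · (f^{(1)}(39) − f^{(1)}(2)) = 1/12 · (-3.37160e-05 − (-0.250000)) = 0.0208305.
Running total after k=1: 0.620518.
Correction k=2: B_{4}/4! · (f^{(3)}(39) − f^{(3)}(2)) = −1/720 · (-2.66004e-07 − (-0.750000)) = -0.00104167.
Running total after k=2: 0.619477.
Correction k=3: B_{6}/6! · (f^{(5)}(39) − f^{(5)}(2)) = 1/30240 · (-5.24663e-09 − (-5.62500)) = 0.000186012.

S_3 ≈ 0.619663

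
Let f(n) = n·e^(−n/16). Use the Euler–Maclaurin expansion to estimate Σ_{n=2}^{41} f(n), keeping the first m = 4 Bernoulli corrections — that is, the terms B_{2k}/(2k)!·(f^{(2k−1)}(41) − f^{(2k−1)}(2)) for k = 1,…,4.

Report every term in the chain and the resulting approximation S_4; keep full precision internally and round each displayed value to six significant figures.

The integral term ∫_2^41 x·e^(−x/16) dx = 183.833.
Boundary: ½(f(2) + f(41)) = ½(1.76499 + 3.16158) = 2.46329.
So far: 186.297.
Order-1 term: 1/12 · (-0.120487 − 0.772185) = -0.0743893.
Partial sum through k=1: 186.222.
Order-2 term: −1/720 · (0.000131783 − 0.00991085) = 1.35820e-05.
Partial sum through k=2: 186.222.
Order-3 term: 1/30240 · (2.86804e-06 − 6.56459e-05) = -2.07599e-09.
Partial sum through k=3: 186.222.
Order-4 term: −1/1209600 · (2.03957e-08 − 3.61631e-07) = 2.82106e-13.

S_4 ≈ 186.222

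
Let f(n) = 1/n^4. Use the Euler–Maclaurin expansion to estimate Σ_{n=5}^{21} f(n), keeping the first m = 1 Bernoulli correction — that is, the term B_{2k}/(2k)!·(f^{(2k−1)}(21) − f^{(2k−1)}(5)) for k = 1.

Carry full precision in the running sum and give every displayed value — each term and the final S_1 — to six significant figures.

∫_5^21 1/x^4 dx evaluates to 0.00263067.
½[f(5) + f(21)] = ½[0.00160000 + 5.14189e-06] = 0.000802571.
So far: 0.00343324.
Order-1 term: 1/12 · (-9.79408e-07 − (-0.00128000)) = 0.000106585.

S_1 ≈ 0.00353983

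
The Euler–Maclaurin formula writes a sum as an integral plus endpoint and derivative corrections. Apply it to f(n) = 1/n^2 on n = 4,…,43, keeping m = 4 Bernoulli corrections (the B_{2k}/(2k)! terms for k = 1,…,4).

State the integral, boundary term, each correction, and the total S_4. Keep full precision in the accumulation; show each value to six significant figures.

S_4 ≈ 0.260835

The integral term ∫_4^43 1/x^2 dx = 0.226744.
½[f(4) + f(43)] = ½[0.0625000 + 0.000540833] = 0.0315204.
Running total after boundary: 0.258265.
k=1: B_{2}/(2)! × [f^{(1)}(43) − f^{(1)}(4)] = 1/12 × (-2.51550e-05 − (-0.0312500)) = 0.00260207.
Running total after k=1: 0.260867.
k=2: B_{4}/(4)! × [f^{(3)}(43) − f^{(3)}(4)] = −1/720 × (-1.63256e-07 − (-0.0234375)) = -3.25519e-05.
Running total after k=2: 0.260834.
k=3: B_{6}/(6)! × [f^{(5)}(43) − f^{(5)}(4)] = 1/30240 × (-2.64883e-09 − (-0.0439453)) = 1.45322e-06.
Running total after k=3: 0.260836.
k=4: B_{8}/(8)! × [f^{(7)}(43) − f^{(7)}(4)] = −1/1209600 × (-8.02240e-11 − (-0.153809)) = -1.27157e-07.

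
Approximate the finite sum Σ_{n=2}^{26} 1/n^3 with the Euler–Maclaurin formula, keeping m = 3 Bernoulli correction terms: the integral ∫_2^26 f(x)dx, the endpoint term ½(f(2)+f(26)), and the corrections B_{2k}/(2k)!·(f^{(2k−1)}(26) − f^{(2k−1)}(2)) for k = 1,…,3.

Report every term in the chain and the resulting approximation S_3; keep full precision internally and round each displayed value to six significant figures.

S_3 ≈ 0.201437

Integral: ∫_2^26 1/x^3 dx = 0.124260.
Boundary: ½(f(2) + f(26)) = ½(0.125000 + 5.68958e-05) = 0.0625284.
Integral + boundary = 0.186789.
Correction k=1: B_{2}/2! · (f^{(1)}(26) − f^{(1)}(2)) = 1/12 · (-6.56490e-06 − (-0.187500)) = 0.0156245.
After k=1: 0.202413.
Correction k=2: B_{4}/4! · (f^{(3)}(26) − f^{(3)}(2)) = −1/720 · (-1.94228e-07 − (-0.937500)) = -0.00130208.
After k=2: 0.201111.
Correction k=3: B_{6}/6! · (f^{(5)}(26) − f^{(5)}(2)) = 1/30240 · (-1.20674e-08 − (-9.84375)) = 0.000325521.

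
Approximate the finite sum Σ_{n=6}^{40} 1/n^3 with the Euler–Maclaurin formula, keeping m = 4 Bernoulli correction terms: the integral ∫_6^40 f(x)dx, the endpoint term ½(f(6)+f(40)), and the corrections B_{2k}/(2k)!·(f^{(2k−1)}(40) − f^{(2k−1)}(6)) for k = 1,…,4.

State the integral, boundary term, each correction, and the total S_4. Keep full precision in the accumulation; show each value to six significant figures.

S_4 ≈ 0.0160901

The integral term ∫_6^40 1/x^3 dx = 0.0135764.
Boundary: ½(f(6) + f(40)) = ½(0.00462963 + 1.56250e-05) = 0.00232263.
Running total after boundary: 0.0158990.
Correction k=1: B_{2}/2! · (f^{(1)}(40) − f^{(1)}(6)) = 1/12 · (-1.17187e-06 − (-0.00231481)) = 0.000192804.
After k=1: 0.0160918.
Correction k=2: B_{4}/4! · (f^{(3)}(40) − f^{(3)}(6)) = −1/720 · (-1.46484e-08 − (-0.00128601)) = -1.78610e-06.
After k=2: 0.0160900.
Correction k=3: B_{6}/6! · (f^{(5)}(40) − f^{(5)}(6)) = 1/30240 · (-3.84521e-10 − (-0.00150034)) = 4.96145e-08.
After k=3: 0.0160901.
Correction k=4: B_{8}/8! · (f^{(7)}(40) − f^{(7)}(6)) = −1/1209600 · (-1.73035e-11 − (-0.00300069)) = -2.48073e-09.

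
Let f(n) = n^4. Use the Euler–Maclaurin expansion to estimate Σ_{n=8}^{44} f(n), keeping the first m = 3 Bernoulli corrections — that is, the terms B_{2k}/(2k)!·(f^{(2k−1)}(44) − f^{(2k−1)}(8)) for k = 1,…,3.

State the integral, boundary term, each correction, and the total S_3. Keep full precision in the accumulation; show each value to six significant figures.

Integral: ∫_8^44 x^4 dx = 3.29767e+07.
Boundary: ½(f(8) + f(44)) = ½(4096.00 + 3.74810e+06) = 1.87610e+06.
Running total after boundary: 3.48528e+07.
Order-1 term: 1/12 · (340736 − 2048.00) = 28224.0.
Partial sum through k=1: 3.48810e+07.
Order-2 term: −1/720 · (1056.00 − 192.000) = -1.20000.
Partial sum through k=2: 3.48810e+07.
Order-3 term: 1/30240 · (0.00000 − 0.00000) = 0.00000.

S_3 ≈ 3.48810e+07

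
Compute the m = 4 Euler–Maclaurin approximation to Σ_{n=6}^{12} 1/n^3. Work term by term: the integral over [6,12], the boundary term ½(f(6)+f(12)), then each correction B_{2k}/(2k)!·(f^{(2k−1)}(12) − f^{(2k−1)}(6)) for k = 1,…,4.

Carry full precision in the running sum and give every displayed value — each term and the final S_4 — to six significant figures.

Integral: ∫_6^12 1/x^3 dx = 0.0104167.
½[f(6) + f(12)] = ½[0.00462963 + 0.000578704] = 0.00260417.
Integral + boundary = 0.0130208.
Correction k=1: B_{2}/2! · (f^{(1)}(12) − f^{(1)}(6)) = 1/12 · (-0.000144676 − (-0.00231481)) = 0.000180845.
After k=1: 0.0132017.
Correction k=2: B_{4}/4! · (f^{(3)}(12) − f^{(3)}(6)) = −1/720 · (-2.00939e-05 − (-0.00128601)) = -1.75821e-06.
After k=2: 0.0131999.
Correction k=3: B_{6}/6! · (f^{(5)}(12) − f^{(5)}(6)) = 1/30240 · (-5.86071e-06 − (-0.00150034)) = 4.94207e-08.
After k=3: 0.0132000.
Correction k=4: B_{8}/8! · (f^{(7)}(12) − f^{(7)}(6)) = −1/1209600 · (-2.93036e-06 − (-0.00300069)) = -2.47830e-09.

S_4 ≈ 0.0132000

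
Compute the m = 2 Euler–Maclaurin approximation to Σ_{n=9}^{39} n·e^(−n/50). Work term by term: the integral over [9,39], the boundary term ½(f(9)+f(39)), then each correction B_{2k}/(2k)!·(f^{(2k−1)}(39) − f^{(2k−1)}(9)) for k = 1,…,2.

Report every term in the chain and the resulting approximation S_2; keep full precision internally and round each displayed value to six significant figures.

S_2 ≈ 436.789

∫_9^39 x·e^(−x/50) dx evaluates to 424.140.
Boundary: ½(f(9) + f(39)) = ½(7.51743 + 17.8778) = 12.6976.
Integral + boundary = 436.838.
k=1: B_{2}/(2)! × [f^{(1)}(39) − f^{(1)}(9)] = 1/12 × (0.100849 − 0.684922) = -0.0486727.
Partial sum through k=1: 436.789.
k=2: B_{4}/(4)! × [f^{(3)}(39) − f^{(3)}(9)] = −1/720 × (0.000407065 − 0.000942185) = 7.43223e-07.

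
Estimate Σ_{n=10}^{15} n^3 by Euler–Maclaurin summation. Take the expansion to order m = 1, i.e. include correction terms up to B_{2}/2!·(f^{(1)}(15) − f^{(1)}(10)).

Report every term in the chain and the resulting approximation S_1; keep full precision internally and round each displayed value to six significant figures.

Integral: ∫_10^15 x^3 dx = 10156.2.
Endpoint term: (f(10) + f(15))/2 = (1000.00 + 3375.00)/2 = 2187.50.
Integral + boundary = 12343.8.
Correction k=1: B_{2}/2! · (f^{(1)}(15) − f^{(1)}(10)) = 1/12 · (675.000 − 300.000) = 31.2500.

S_1 ≈ 12375.0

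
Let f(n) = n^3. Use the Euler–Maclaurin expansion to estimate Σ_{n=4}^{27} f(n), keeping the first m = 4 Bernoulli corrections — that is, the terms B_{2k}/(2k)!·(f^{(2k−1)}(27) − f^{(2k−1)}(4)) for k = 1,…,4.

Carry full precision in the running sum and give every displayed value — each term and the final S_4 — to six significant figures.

The integral term ∫_4^27 x^3 dx = 132796.
Endpoint term: (f(4) + f(27))/2 = (64.0000 + 19683.0)/2 = 9873.50.
So far: 142670.
k=1: B_{2}/(2)! × [f^{(1)}(27) − f^{(1)}(4)] = 1/12 × (2187.00 − 48.0000) = 178.250.
Partial sum through k=1: 142848.
k=2: B_{4}/(4)! × [f^{(3)}(27) − f^{(3)}(4)] = −1/720 × (6.00000 − 6.00000) = 0.00000.
Partial sum through k=2: 142848.
k=3: B_{6}/(6)! × [f^{(5)}(27) − f^{(5)}(4)] = 1/30240 × (0.00000 − 0.00000) = 0.00000.
Partial sum through k=3: 142848.
k=4: B_{8}/(8)! × [f^{(7)}(27) − f^{(7)}(4)] = −1/1209600 × (0.00000 − 0.00000) = 0.00000.

S_4 ≈ 142848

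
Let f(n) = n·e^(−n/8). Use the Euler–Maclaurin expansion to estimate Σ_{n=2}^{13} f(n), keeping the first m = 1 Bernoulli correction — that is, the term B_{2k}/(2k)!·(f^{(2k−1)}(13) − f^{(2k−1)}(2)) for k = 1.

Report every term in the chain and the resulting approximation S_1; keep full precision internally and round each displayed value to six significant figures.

S_1 ≈ 31.2227

The integral term ∫_2^13 x·e^(−x/8) dx = 29.2229.
Endpoint term: (f(2) + f(13))/2 = (1.55760 + 2.55985)/2 = 2.05873.
Running total after boundary: 31.2816.
k=1: B_{2}/(2)! × [f^{(1)}(13) − f^{(1)}(2)] = 1/12 × (-0.123070 − 0.584101) = -0.0589309.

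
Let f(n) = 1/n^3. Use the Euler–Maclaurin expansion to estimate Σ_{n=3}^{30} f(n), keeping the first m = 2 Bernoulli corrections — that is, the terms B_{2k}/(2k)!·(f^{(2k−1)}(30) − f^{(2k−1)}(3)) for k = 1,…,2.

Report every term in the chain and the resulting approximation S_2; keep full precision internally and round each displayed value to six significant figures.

∫_3^30 1/x^3 dx evaluates to 0.0550000.
Endpoint term: (f(3) + f(30))/2 = (0.0370370 + 3.70370e-05)/2 = 0.0185370.
Integral + boundary = 0.0735370.
Correction k=1: B_{2}/2! · (f^{(1)}(30) − f^{(1)}(3)) = 1/12 · (-3.70370e-06 − (-0.0370370)) = 0.00308611.
Partial sum through k=1: 0.0766231.
Correction k=2: B_{4}/4! · (f^{(3)}(30) − f^{(3)}(3)) = −1/720 · (-8.23045e-08 − (-0.0823045)) = -0.000114312.

S_2 ≈ 0.0765088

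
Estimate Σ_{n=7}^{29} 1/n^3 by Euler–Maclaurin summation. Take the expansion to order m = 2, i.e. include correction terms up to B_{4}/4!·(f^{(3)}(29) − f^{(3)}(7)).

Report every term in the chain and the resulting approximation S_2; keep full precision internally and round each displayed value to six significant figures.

The integral term ∫_7^29 1/x^3 dx = 0.00960955.
½[f(7) + f(29)] = ½[0.00291545 + 4.10021e-05] = 0.00147823.
Integral + boundary = 0.0110878.
Order-1 term: 1/12 · (-4.24160e-06 − (-0.00124948)) = 0.000103770.
Running total after k=1: 0.0111915.
Order-2 term: −1/720 · (-1.00870e-07 − (-0.000509992)) = -7.08182e-07.

S_2 ≈ 0.0111908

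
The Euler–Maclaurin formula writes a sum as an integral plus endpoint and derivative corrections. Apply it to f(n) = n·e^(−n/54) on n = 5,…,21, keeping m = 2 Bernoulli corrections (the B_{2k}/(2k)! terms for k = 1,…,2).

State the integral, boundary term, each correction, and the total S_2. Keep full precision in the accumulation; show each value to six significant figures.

Integral: ∫_5^21 x·e^(−x/54) dx = 159.117.
Boundary: ½(f(5) + f(21)) = ½(4.55782 + 14.2340) = 9.39591.
Running total after boundary: 168.513.
k=1: B_{2}/(2)! × [f^{(1)}(21) − f^{(1)}(5)] = 1/12 × (0.414217 − 0.827161) = -0.0344120.
After k=1: 168.478.
k=2: B_{4}/(4)! × [f^{(3)}(21) − f^{(3)}(5)] = −1/720 × (0.000606940 − 0.000908879) = 4.19360e-07.

S_2 ≈ 168.478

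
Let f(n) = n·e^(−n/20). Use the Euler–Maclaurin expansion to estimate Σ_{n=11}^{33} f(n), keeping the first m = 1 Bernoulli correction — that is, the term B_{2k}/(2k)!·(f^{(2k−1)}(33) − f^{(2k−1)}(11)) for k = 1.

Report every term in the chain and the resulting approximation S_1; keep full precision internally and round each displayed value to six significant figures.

The integral term ∫_11^33 x·e^(−x/20) dx = 154.136.
Boundary: ½(f(11) + f(33)) = ½(6.34645 + 6.33765) = 6.34205.
So far: 160.478.
Order-1 term: 1/12 · (-0.124832 − 0.259627) = -0.0320383.

S_1 ≈ 160.446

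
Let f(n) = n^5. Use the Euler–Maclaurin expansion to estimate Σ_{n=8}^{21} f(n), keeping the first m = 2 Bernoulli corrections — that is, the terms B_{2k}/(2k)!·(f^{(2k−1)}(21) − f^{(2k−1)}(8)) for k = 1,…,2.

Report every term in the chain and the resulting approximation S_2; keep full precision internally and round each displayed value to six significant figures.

S_2 ≈ 1.63884e+07

∫_8^21 x^5 dx evaluates to 1.42507e+07.
Boundary: ½(f(8) + f(21)) = ½(32768.0 + 4.08410e+06) = 2.05843e+06.
Running total after boundary: 1.63091e+07.
Order-1 term: 1/12 · (972405 − 20480.0) = 79327.1.
After k=1: 1.63884e+07.
Order-2 term: −1/720 · (26460.0 − 3840.00) = -31.4167.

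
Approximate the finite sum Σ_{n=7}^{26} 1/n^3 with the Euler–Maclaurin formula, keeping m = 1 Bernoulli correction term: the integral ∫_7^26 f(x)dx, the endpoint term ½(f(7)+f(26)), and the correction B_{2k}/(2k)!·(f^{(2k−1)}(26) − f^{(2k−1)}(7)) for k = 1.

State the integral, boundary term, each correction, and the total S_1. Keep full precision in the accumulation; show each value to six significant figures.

S_1 ≈ 0.0110542

∫_7^26 1/x^3 dx evaluates to 0.00946444.
½[f(7) + f(26)] = ½[0.00291545 + 5.68958e-05] = 0.00148617.
So far: 0.0109506.
Correction k=1: B_{2}/2! · (f^{(1)}(26) − f^{(1)}(7)) = 1/12 · (-6.56490e-06 − (-0.00124948)) = 0.000103576.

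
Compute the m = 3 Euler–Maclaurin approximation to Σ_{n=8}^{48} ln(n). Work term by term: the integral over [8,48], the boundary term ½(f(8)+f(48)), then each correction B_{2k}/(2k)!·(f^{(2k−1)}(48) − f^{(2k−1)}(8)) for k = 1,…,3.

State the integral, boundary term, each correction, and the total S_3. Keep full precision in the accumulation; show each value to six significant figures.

S_3 ≈ 132.149

Integral: ∫_8^48 ln(x) dx = 129.182.
Boundary: ½(f(8) + f(48)) = ½(2.07944 + 3.87120) = 2.97532.
Integral + boundary = 132.157.
k=1: B_{2}/(2)! × [f^{(1)}(48) − f^{(1)}(8)] = 1/12 × (0.0208333 − 0.125000) = -0.00868056.
After k=1: 132.149.
k=2: B_{4}/(4)! × [f^{(3)}(48) − f^{(3)}(8)] = −1/720 × (1.80845e-05 − 0.00390625) = 5.40023e-06.
After k=2: 132.149.
k=3: B_{6}/(6)! × [f^{(5)}(48) − f^{(5)}(8)] = 1/30240 × (9.41901e-08 − 0.000732422) = -2.42172e-08.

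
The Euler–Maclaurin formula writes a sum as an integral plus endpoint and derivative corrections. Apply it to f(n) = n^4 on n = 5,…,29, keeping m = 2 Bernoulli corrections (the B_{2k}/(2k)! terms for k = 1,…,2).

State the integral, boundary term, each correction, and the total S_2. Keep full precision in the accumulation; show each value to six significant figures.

The integral term ∫_5^29 x^4 dx = 4.10160e+06.
Boundary: ½(f(5) + f(29)) = ½(625.000 + 707281) = 353953.
So far: 4.45556e+06.
k=1: B_{2}/(2)! × [f^{(1)}(29) − f^{(1)}(5)] = 1/12 × (97556.0 − 500.000) = 8088.00.
Partial sum through k=1: 4.46365e+06.
k=2: B_{4}/(4)! × [f^{(3)}(29) − f^{(3)}(5)] = −1/720 × (696.000 − 120.000) = -0.800000.

S_2 ≈ 4.46364e+06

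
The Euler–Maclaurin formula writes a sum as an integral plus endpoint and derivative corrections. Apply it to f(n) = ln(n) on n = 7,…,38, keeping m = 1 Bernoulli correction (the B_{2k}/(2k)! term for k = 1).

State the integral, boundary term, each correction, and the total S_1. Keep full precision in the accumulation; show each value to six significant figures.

The integral term ∫_7^38 ln(x) dx = 93.6069.
Endpoint term: (f(7) + f(38))/2 = (1.94591 + 3.63759)/2 = 2.79175.
Running total after boundary: 96.3987.
k=1: B_{2}/(2)! × [f^{(1)}(38) − f^{(1)}(7)] = 1/12 × (0.0263158 − 0.142857) = -0.00971178.

S_1 ≈ 96.3889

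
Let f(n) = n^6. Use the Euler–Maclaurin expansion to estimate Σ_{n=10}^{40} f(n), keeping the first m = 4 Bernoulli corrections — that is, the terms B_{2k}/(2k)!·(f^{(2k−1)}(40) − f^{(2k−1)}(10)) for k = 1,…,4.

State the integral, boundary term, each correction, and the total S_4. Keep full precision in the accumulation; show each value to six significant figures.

The integral term ∫_10^40 x^6 dx = 2.34043e+10.
Endpoint term: (f(10) + f(40))/2 = (1.00000e+06 + 4.09600e+09)/2 = 2.04850e+09.
So far: 2.54528e+10.
Correction k=1: B_{2}/2! · (f^{(1)}(40) − f^{(1)}(10)) = 1/12 · (6.14400e+08 − 600000) = 5.11500e+07.
Partial sum through k=1: 2.55039e+10.
Correction k=2: B_{4}/4! · (f^{(3)}(40) − f^{(3)}(10)) = −1/720 · (7.68000e+06 − 120000) = -10500.0.
Partial sum through k=2: 2.55039e+10.
Correction k=3: B_{6}/6! · (f^{(5)}(40) − f^{(5)}(10)) = 1/30240 · (28800.0 − 7200.00) = 0.714286.
Partial sum through k=3: 2.55039e+10.
Correction k=4: B_{8}/8! · (f^{(7)}(40) − f^{(7)}(10)) = −1/1209600 · (0.00000 − 0.00000) = 0.00000.

S_4 ≈ 2.55039e+10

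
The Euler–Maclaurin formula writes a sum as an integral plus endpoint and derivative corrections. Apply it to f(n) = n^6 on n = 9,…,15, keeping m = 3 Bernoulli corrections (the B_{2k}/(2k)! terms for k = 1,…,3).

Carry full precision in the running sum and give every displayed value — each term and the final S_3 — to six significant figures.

∫_9^15 x^6 dx evaluates to 2.37252e+07.
Endpoint term: (f(9) + f(15))/2 = (531441 + 1.13906e+07)/2 = 5.96103e+06.
Integral + boundary = 2.96862e+07.
k=1: B_{2}/(2)! × [f^{(1)}(15) − f^{(1)}(9)] = 1/12 × (4.55625e+06 − 354294) = 350163.
Running total after k=1: 3.00364e+07.
k=2: B_{4}/(4)! × [f^{(3)}(15) − f^{(3)}(9)] = −1/720 × (405000 − 87480.0) = -441.000.
Running total after k=2: 3.00360e+07.
k=3: B_{6}/(6)! × [f^{(5)}(15) − f^{(5)}(9)] = 1/30240 × (10800.0 − 6480.00) = 0.142857.

S_3 ≈ 3.00360e+07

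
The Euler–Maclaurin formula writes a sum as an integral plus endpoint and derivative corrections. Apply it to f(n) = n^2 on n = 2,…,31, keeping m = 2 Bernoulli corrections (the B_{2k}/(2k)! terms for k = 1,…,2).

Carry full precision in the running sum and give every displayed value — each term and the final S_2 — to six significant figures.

S_2 ≈ 10415.0

∫_2^31 x^2 dx evaluates to 9927.67.
Endpoint term: (f(2) + f(31))/2 = (4.00000 + 961.000)/2 = 482.500.
Integral + boundary = 10410.2.
Correction k=1: B_{2}/2! · (f^{(1)}(31) − f^{(1)}(2)) = 1/12 · (62.0000 − 4.00000) = 4.83333.
Partial sum through k=1: 10415.0.
Correction k=2: B_{4}/4! · (f^{(3)}(31) − f^{(3)}(2)) = −1/720 · (0.00000 − 0.00000) = 0.00000.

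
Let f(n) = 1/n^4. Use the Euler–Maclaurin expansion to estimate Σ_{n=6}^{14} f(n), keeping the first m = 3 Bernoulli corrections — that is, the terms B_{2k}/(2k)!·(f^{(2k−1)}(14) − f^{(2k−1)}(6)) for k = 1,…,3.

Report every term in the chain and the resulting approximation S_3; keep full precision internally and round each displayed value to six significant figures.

S_3 ≈ 0.00186223

Integral: ∫_6^14 1/x^4 dx = 0.00142173.
½[f(6) + f(14)] = ½[0.000771605 + 2.60308e-05] = 0.000398818.
Running total after boundary: 0.00182055.
Order-1 term: 1/12 · (-7.43738e-06 − (-0.000514403)) = 4.22472e-05.
After k=1: 0.00186280.
Order-2 term: −1/720 · (-1.13837e-06 − (-0.000428669)) = -5.93793e-07.
After k=2: 0.00186220.
Order-3 term: 1/30240 · (-3.25250e-07 − (-0.000666819)) = 2.20401e-08.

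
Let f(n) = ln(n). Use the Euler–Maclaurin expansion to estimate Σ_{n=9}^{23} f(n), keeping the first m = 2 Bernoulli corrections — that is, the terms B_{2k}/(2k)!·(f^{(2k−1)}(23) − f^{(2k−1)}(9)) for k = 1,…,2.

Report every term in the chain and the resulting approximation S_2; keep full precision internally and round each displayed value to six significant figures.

∫_9^23 ln(x) dx evaluates to 38.3413.
Endpoint term: (f(9) + f(23))/2 = (2.19722 + 3.13549)/2 = 2.66636.
Integral + boundary = 41.0077.
Order-1 term: 1/12 · (0.0434783 − 0.111111) = -0.00563607.
Running total after k=1: 41.0021.
Order-2 term: −1/720 · (0.000164379 − 0.00274348) = 3.58209e-06.

S_2 ≈ 41.0021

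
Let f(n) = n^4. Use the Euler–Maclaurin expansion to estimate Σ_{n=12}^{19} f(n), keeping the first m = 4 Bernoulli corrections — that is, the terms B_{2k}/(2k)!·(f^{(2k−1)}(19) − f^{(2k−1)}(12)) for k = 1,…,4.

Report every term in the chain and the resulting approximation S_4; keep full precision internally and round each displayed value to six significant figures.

Integral: ∫_12^19 x^4 dx = 445453.
Boundary: ½(f(12) + f(19)) = ½(20736.0 + 130321) = 75528.5.
So far: 520982.
Order-1 term: 1/12 · (27436.0 − 6912.00) = 1710.33.
Partial sum through k=1: 522692.
Order-2 term: −1/720 · (456.000 − 288.000) = -0.233333.
Partial sum through k=2: 522692.
Order-3 term: 1/30240 · (0.00000 − 0.00000) = 0.00000.
Partial sum through k=3: 522692.
Order-4 term: −1/1209600 · (0.00000 − 0.00000) = 0.00000.

S_4 ≈ 522692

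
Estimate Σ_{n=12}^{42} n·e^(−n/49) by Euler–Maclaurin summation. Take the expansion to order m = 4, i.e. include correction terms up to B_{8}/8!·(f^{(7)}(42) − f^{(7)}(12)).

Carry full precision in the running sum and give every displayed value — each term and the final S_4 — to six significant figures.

Integral: ∫_12^42 x·e^(−x/49) dx = 447.464.
½[f(12) + f(42)] = ½[9.39341 + 17.8237] = 13.6085.
So far: 461.073.
Correction k=1: B_{2}/2! · (f^{(1)}(42) − f^{(1)}(12)) = 1/12 · (0.0606247 − 0.591082) = -0.0442048.
After k=1: 461.028.
Correction k=2: B_{4}/4! · (f^{(3)}(42) − f^{(3)}(12)) = −1/720 · (0.000378747 − 0.000898230) = 7.21505e-07.
After k=2: 461.028.
Correction k=3: B_{6}/6! · (f^{(5)}(42) − f^{(5)}(12)) = 1/30240 · (3.04974e-07 − 6.45681e-07) = -1.12667e-11.
After k=3: 461.028.
Correction k=4: B_{8}/8! · (f^{(7)}(42) − f^{(7)}(12)) = −1/1209600 · (1.88340e-10 − 3.82030e-10) = 1.60128e-16.

S_4 ≈ 461.028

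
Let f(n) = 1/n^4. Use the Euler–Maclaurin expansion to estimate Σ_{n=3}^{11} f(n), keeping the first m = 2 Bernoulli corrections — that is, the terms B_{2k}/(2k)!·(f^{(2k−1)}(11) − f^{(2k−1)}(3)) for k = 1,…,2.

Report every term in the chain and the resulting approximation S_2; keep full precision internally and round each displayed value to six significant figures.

Integral: ∫_3^11 1/x^4 dx = 0.0120952.
Endpoint term: (f(3) + f(11))/2 = (0.0123457 + 6.83013e-05)/2 = 0.00620699.
Running total after boundary: 0.0183022.
Correction k=1: B_{2}/2! · (f^{(1)}(11) − f^{(1)}(3)) = 1/12 · (-2.48369e-05 − (-0.0164609)) = 0.00136967.
After k=1: 0.0196719.
Correction k=2: B_{4}/4! · (f^{(3)}(11) − f^{(3)}(3)) = −1/720 · (-6.15790e-06 − (-0.0548697)) = -7.61993e-05.

S_2 ≈ 0.0195957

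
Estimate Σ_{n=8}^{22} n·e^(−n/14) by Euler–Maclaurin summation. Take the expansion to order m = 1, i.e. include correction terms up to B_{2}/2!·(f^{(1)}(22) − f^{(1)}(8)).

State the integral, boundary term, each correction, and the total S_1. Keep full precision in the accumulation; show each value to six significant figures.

S_1 ≈ 73.7421

Integral: ∫_8^22 x·e^(−x/14) dx = 69.2281.
Boundary: ½(f(8) + f(22)) = ½(4.51774 + 4.57046) = 4.54410.
So far: 73.7722.
Order-1 term: 1/12 · (-0.118713 − 0.242022) = -0.0300613.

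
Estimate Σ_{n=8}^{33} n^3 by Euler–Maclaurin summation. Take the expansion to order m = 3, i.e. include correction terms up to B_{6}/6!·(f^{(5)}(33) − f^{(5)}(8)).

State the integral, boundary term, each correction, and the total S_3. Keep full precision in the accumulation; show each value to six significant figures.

∫_8^33 x^3 dx evaluates to 295456.
Endpoint term: (f(8) + f(33))/2 = (512.000 + 35937.0)/2 = 18224.5.
Running total after boundary: 313681.
Order-1 term: 1/12 · (3267.00 − 192.000) = 256.250.
After k=1: 313937.
Order-2 term: −1/720 · (6.00000 − 6.00000) = 0.00000.
After k=2: 313937.
Order-3 term: 1/30240 · (0.00000 − 0.00000) = 0.00000.

S_3 ≈ 313937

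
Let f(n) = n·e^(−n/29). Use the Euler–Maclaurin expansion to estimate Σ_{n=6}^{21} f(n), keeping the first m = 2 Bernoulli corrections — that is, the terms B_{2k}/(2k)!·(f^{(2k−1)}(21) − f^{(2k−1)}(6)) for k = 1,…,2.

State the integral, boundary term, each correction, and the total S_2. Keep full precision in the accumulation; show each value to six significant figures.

S_2 ≈ 129.911

Integral: ∫_6^21 x·e^(−x/29) dx = 122.424.
Boundary: ½(f(6) + f(21)) = ½(4.87862 + 10.1796) = 7.52911.
Running total after boundary: 129.953.
Correction k=1: B_{2}/2! · (f^{(1)}(21) − f^{(1)}(6)) = 1/12 · (0.133722 − 0.644875) = -0.0425961.
Running total after k=1: 129.911.
Correction k=2: B_{4}/4! · (f^{(3)}(21) − f^{(3)}(6)) = −1/720 · (0.00131178 − 0.00270046) = 1.92872e-06.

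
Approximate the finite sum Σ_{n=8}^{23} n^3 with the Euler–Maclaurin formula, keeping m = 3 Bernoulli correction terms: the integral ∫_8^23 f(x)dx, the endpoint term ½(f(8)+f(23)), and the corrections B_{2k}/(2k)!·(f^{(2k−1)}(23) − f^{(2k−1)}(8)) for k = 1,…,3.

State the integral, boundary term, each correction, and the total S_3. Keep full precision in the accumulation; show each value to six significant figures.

Integral: ∫_8^23 x^3 dx = 68936.2.
Endpoint term: (f(8) + f(23))/2 = (512.000 + 12167.0)/2 = 6339.50.
Integral + boundary = 75275.8.
k=1: B_{2}/(2)! × [f^{(1)}(23) − f^{(1)}(8)] = 1/12 × (1587.00 − 192.000) = 116.250.
Partial sum through k=1: 75392.0.
k=2: B_{4}/(4)! × [f^{(3)}(23) − f^{(3)}(8)] = −1/720 × (6.00000 − 6.00000) = 0.00000.
Partial sum through k=2: 75392.0.
k=3: B_{6}/(6)! × [f^{(5)}(23) − f^{(5)}(8)] = 1/30240 × (0.00000 − 0.00000) = 0.00000.

S_3 ≈ 75392.0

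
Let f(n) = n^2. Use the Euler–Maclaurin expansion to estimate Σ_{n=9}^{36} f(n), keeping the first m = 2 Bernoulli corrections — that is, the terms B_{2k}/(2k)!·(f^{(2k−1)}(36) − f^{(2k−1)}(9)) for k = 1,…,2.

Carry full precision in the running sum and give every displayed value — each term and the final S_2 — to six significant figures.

∫_9^36 x^2 dx evaluates to 15309.0.
½[f(9) + f(36)] = ½[81.0000 + 1296.00] = 688.500.
So far: 15997.5.
Order-1 term: 1/12 · (72.0000 − 18.0000) = 4.50000.
After k=1: 16002.0.
Order-2 term: −1/720 · (0.00000 − 0.00000) = 0.00000.

S_2 ≈ 16002.0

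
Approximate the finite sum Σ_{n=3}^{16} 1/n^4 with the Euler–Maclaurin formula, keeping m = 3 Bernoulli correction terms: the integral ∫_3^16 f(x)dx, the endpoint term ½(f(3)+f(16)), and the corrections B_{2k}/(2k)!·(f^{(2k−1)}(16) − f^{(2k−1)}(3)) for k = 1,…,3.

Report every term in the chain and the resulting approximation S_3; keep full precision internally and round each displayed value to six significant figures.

S_3 ≈ 0.0197513

∫_3^16 1/x^4 dx evaluates to 0.0122643.
Boundary: ½(f(3) + f(16)) = ½(0.0123457 + 1.52588e-05) = 0.00618047.
Running total after boundary: 0.0184448.
k=1: B_{2}/(2)! × [f^{(1)}(16) − f^{(1)}(3)] = 1/12 × (-3.81470e-06 − (-0.0164609)) = 0.00137142.
Partial sum through k=1: 0.0198162.
k=2: B_{4}/(4)! × [f^{(3)}(16) − f^{(3)}(3)] = −1/720 × (-4.47035e-07 − (-0.0548697)) = -7.62073e-05.
Partial sum through k=2: 0.0197400.
k=3: B_{6}/(6)! × [f^{(5)}(16) − f^{(5)}(3)] = 1/30240 × (-9.77889e-08 − (-0.341411)) = 1.12901e-05.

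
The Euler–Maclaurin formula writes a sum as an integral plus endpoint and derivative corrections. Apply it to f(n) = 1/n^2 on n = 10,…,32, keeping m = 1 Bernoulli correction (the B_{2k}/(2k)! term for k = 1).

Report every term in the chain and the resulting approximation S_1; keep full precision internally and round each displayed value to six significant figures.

S_1 ≈ 0.0743999

Integral: ∫_10^32 1/x^2 dx = 0.0687500.
Boundary: ½(f(10) + f(32)) = ½(0.0100000 + 0.000976562) = 0.00548828.
Running total after boundary: 0.0742383.
Order-1 term: 1/12 · (-6.10352e-05 − (-0.00200000)) = 0.000161580.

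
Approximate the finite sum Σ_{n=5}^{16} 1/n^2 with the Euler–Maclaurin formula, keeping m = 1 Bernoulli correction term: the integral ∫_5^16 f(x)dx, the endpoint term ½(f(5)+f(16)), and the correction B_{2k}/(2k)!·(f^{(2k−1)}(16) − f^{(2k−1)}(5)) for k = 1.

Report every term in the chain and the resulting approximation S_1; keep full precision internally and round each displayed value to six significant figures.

∫_5^16 1/x^2 dx evaluates to 0.137500.
Endpoint term: (f(5) + f(16))/2 = (0.0400000 + 0.00390625)/2 = 0.0219531.
So far: 0.159453.
Correction k=1: B_{2}/2! · (f^{(1)}(16) − f^{(1)}(5)) = 1/12 · (-0.000488281 − (-0.0160000)) = 0.00129264.

S_1 ≈ 0.160746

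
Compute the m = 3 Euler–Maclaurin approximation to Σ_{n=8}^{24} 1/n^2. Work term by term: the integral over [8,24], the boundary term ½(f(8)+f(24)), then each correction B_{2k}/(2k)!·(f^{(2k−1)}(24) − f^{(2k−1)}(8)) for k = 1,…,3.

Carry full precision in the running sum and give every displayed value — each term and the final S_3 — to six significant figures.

S_3 ≈ 0.0923264

Integral: ∫_8^24 1/x^2 dx = 0.0833333.
Endpoint term: (f(8) + f(24))/2 = (0.0156250 + 0.00173611)/2 = 0.00868056.
Running total after boundary: 0.0920139.
k=1: B_{2}/(2)! × [f^{(1)}(24) − f^{(1)}(8)] = 1/12 × (-0.000144676 − (-0.00390625)) = 0.000313465.
Partial sum through k=1: 0.0923274.
k=2: B_{4}/(4)! × [f^{(3)}(24) − f^{(3)}(8)] = −1/720 × (-3.01408e-06 − (-0.000732422)) = -1.01307e-06.
Partial sum through k=2: 0.0923263.
k=3: B_{6}/(6)! × [f^{(5)}(24) − f^{(5)}(8)] = 1/30240 × (-1.56983e-07 − (-0.000343323)) = 1.13481e-08.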